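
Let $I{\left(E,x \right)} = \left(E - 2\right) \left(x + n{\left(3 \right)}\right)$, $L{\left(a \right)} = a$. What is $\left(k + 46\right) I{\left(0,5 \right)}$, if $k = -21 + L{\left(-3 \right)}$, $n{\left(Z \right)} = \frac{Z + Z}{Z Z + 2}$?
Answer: $-244$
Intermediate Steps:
$n{\left(Z \right)} = \frac{2 Z}{2 + Z^{2}}$ ($n{\left(Z \right)} = \frac{2 Z}{Z^{2} + 2} = \frac{2 Z}{2 + Z^{2}}$)
$I{\left(E,x \right)} = \left(-2 + E\right) \left(\frac{6}{11} + x\right)$ ($I{\left(E,x \right)} = \left(E - 2\right) \left(x + 2 \cdot 3 \frac{1}{2 + 3^{2}}\right) = \left(-2 + E\right) \left(x + 2 \cdot 3 \frac{1}{2 + 9}\right) = \left(-2 + E\right) \left(x + 2 \cdot 3 \cdot \frac{1}{11}\right) = \left(-2 + E\right) \left(x + \frac{6}{11}\right) = \left(-2 + E\right) \left(\frac{6}{11} + x\right)$)
$k = -24$ ($k = -21 - 3 = -24$)
$\left(k + 46\right) I{\left(0,5 \right)} = \left(-24 + 46\right) \left(- \frac{12}{11} - 10 + \frac{6}{11} \cdot 0 + 0 \cdot 5\right) = 22 \left(- \frac{12}{11} - 10 + 0 + 0\right) = 22 \left(- \frac{122}{11}\right) = -244$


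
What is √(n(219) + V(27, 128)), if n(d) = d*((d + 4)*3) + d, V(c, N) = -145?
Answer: √146585 ≈ 382.86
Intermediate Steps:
n(d) = d + d*(12 + 3*d) (n(d) = d*((4 + d)*3) + d = d*(12 + 3*d) + d = d + d*(12 + 3*d))
√(n(219) + V(27, 128)) = √(219*(13 + 3*219) - 145) = √(219*(13 + 657) - 145) = √(219*670 - 145) = √(146730 - 145) = √146585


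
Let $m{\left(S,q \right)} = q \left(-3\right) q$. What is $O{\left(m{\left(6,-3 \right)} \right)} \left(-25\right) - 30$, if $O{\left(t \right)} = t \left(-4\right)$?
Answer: $-2730$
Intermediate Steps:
$m{\left(S,q \right)} = - 3 q^{2}$ ($m{\left(S,q \right)} = - 3 q q = - 3 q^{2}$)
$O{\left(t \right)} = - 4 t$
$O{\left(m{\left(6,-3 \right)} \right)} \left(-25\right) - 30 = - 4 \left(- 3 \left(-3\right)^{2}\right) \left(-25\right) - 30 = - 4 \left(\left(-3\right) 9\right) \left(-25\right) - 30 = \left(-4\right) \left(-27\right) \left(-25\right) - 30 = 108 \left(-25\right) - 30 = -2700 - 30 = -2730$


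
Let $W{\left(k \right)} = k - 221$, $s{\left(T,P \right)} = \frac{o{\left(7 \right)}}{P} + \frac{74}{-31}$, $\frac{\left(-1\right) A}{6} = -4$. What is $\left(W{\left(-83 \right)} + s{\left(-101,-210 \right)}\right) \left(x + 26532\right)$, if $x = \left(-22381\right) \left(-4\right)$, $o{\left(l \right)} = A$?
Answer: $- \frac{38594887024}{1085} \approx -3.5571 \cdot 10^{7}$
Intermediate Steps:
$A = 24$ ($A = \left(-6\right) \left(-4\right) = 24$)
$o{\left(l \right)} = 24$
$s{\left(T,P \right)} = - \frac{74}{31} + \frac{24}{P}$ ($s{\left(T,P \right)} = \frac{24}{P} + \frac{74}{-31} = \frac{24}{P} + 74 \left(- \frac{1}{31}\right) = \frac{24}{P} - \frac{74}{31} = - \frac{74}{31} + \frac{24}{P}$)
$W{\left(k \right)} = -221 + k$
$x = 89524$
$\left(W{\left(-83 \right)} + s{\left(-101,-210 \right)}\right) \left(x + 26532\right) = \left(\left(-221 - 83\right) - \left(\frac{74}{31} - \frac{24}{-210}\right)\right) \left(89524 + 26532\right) = \left(-304 + \left(- \frac{74}{31} + 24 \left(- \frac{1}{210}\right)\right)\right) 116056 = \left(-304 - \frac{2714}{1085}\right) 116056 = \left(- \frac{332554}{1085}\right) 116056 = - \frac{38594887024}{1085}$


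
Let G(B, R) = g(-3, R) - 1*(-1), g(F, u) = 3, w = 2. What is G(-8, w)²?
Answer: 16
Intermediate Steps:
G(B, R) = 4 (G(B, R) = 3 - 1*(-1) = 3 + 1 = 4)
G(-8, w)² = 4² = 16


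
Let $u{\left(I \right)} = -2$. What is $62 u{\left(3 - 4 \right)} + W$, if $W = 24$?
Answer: $-100$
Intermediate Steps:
$62 u{\left(3 - 4 \right)} + W = 62 \left(-2\right) + 24 = -124 + 24 = -100$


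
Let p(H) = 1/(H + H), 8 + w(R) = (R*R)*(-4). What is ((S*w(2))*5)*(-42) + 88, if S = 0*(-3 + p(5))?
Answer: 88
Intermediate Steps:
w(R) = -8 - 4*R² (w(R) = -8 + (R*R)*(-4) = -8 + R²*(-4) = -8 - 4*R²)
p(H) = 1/(2*H)
S = 0 (S = 0*(-3 + (½)/5) = 0*(-3 + (½)*(⅕)) = 0*(-3 + ⅒) = 0*(-29/10) = 0)
((S*w(2))*5)*(-42) + 88 = ((0*(-8 - 4*2²))*5)*(-42) + 88 = ((0*(-8 - 4*4))*5)*(-42) + 88 = ((0*(-8 - 16))*5)*(-42) + 88 = ((0*(-24))*5)*(-42) + 88 = (0*5)*(-42) + 88 = 0*(-42) + 88 = 0 + 88 = 88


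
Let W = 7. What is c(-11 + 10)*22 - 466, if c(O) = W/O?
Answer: -620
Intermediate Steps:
c(O) = 7/O
c(-11 + 10)*22 - 466 = (7/(-11 + 10))*22 - 466 = (7/(-1))*22 - 466 = (7*(-1))*22 - 466 = -7*22 - 466 = -154 - 466 = -620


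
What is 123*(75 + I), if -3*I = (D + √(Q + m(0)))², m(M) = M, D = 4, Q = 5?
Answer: 8364 - 328*√5 ≈ 7630.6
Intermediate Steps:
I = -(4 + √5)²/3 (I = -(4 + √(5 + 0))²/3 = -(4 + √5)²/3 ≈ -12.963)
123*(75 + I) = 123*(75 - (4 + √5)²/3) = 9225 - 41*(4 + √5)²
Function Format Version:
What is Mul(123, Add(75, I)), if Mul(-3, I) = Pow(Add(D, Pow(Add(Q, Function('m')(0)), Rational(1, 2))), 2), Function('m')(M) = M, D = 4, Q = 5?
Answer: Add(8364, Mul(-328, Pow(5, Rational(1, 2)))) ≈ 7630.6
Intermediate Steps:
I = Mul(Rational(-1, 3), Pow(Add(4, Pow(5, Rational(1, 2))), 2)) (I = Mul(Rational(-1, 3), Pow(Add(4, Pow(Add(5, 0), Rational(1, 2))), 2)) = Mul(Rational(-1, 3), Pow(Add(4, Pow(5, Rational(1, 2))), 2)) ≈ -12.963)
Mul(123, Add(75, I)) = Mul(123, Add(75, Mul(Rational(-1, 3), Pow(Add(4, Pow(5, Rational(1, 2))), 2)))) = Add(9225, Mul(-41, Pow(Add(4, Pow(5, Rational(1, 2))), 2)))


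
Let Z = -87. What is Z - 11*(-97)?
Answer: 980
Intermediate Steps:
Z - 11*(-97) = -87 - 11*(-97) = -87 + 1067 = 980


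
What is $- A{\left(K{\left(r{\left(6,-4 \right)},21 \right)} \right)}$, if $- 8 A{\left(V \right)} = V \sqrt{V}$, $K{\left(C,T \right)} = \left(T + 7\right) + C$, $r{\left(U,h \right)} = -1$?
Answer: $\frac{81 \sqrt{3}}{8} \approx 17.537$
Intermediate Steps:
$K{\left(C,T \right)} = 7 + C + T$ ($K{\left(C,T \right)} = \left(7 + T\right) + C = 7 + C + T$)
$A{\left(V \right)} = - \frac{V^{\frac{3}{2}}}{8}$ ($A{\left(V \right)} = - \frac{V \sqrt{V}}{8} = - \frac{V^{\frac{3}{2}}}{8}$)
$- A{\left(K{\left(r{\left(6,-4 \right)},21 \right)} \right)} = - \frac{\left(-1\right) \left(7 - 1 + 21\right)^{\frac{3}{2}}}{8} = - \frac{\left(-1\right) 27^{\frac{3}{2}}}{8} = - \frac{\left(-1\right) 81 \sqrt{3}}{8} = - \frac{\left(-81\right) \sqrt{3}}{8} = \frac{81 \sqrt{3}}{8}$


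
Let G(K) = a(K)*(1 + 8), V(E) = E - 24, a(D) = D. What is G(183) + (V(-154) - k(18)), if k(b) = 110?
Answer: 1359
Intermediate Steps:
V(E) = -24 + E
G(K) = 9*K (G(K) = K*(1 + 8) = K*9 = 9*K)
G(183) + (V(-154) - k(18)) = 9*183 + ((-24 - 154) - 1*110) = 1647 + (-178 - 110) = 1647 - 288 = 1359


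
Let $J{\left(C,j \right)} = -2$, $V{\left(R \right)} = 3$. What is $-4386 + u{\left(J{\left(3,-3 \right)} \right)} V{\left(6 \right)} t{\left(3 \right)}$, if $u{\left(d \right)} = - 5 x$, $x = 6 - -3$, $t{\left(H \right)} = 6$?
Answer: $-5196$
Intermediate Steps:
$x = 9$ ($x = 6 + 3 = 9$)
$u{\left(d \right)} = -45$ ($u{\left(d \right)} = \left(-5\right) 9 = -45$)
$-4386 + u{\left(J{\left(3,-3 \right)} \right)} V{\left(6 \right)} t{\left(3 \right)} = -4386 + \left(-45\right) 3 \cdot 6 = -4386 - 810 = -5196$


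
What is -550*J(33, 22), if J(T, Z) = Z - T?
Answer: 6050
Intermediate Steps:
-550*J(33, 22) = -550*(22 - 1*33) = -550*(22 - 33) = -550*(-11) = 6050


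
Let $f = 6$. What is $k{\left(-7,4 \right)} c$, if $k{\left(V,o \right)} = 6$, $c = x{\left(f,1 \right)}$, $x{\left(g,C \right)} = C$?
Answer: $6$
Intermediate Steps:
$c = 1$
$k{\left(-7,4 \right)} c = 6 \cdot 1 = 6$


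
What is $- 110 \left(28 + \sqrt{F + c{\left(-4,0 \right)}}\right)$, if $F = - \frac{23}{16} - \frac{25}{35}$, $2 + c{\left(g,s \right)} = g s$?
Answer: $-3080 - \frac{55 i \sqrt{3255}}{14} \approx -3080.0 - 224.14 i$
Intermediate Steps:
$c{\left(g,s \right)} = -2 + g s$
$F = - \frac{241}{112}$ ($F = \left(-23\right) \frac{1}{16} - \frac{5}{7} = - \frac{23}{16} - \frac{5}{7} = - \frac{241}{112} \approx -2.1518$)
$- 110 \left(28 + \sqrt{F + c{\left(-4,0 \right)}}\right) = - 110 \left(28 + \sqrt{- \frac{241}{112} - 2}\right) = - 110 \left(28 + \sqrt{- \frac{465}{112}}\right) = - 110 \left(28 + \frac{i \sqrt{3255}}{28}\right) = -3080 - \frac{55 i \sqrt{3255}}{14}$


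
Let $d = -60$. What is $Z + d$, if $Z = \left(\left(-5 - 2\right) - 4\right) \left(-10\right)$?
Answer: $50$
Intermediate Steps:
$Z = 110$ ($Z = \left(\left(-5 - 2\right) - 4\right) \left(-10\right) = \left(-7 - 4\right) \left(-10\right) = \left(-11\right) \left(-10\right) = 110$)
$Z + d = 110 - 60 = 50$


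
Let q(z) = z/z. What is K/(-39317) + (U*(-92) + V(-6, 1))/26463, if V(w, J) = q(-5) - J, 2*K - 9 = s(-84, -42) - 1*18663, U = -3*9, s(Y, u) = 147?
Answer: 228359199/693630514 ≈ 0.32922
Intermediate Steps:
q(z) = 1
U = -27
K = -18507/2 (K = 9/2 + (147 - 1*18663)/2 = 9/2 + (147 - 18663)/2 = 9/2 + (½)*(-18516) = 9/2 - 9258 = -18507/2 ≈ -9253.5)
V(w, J) = 1 - J
K/(-39317) + (U*(-92) + V(-6, 1))/26463 = -18507/2/(-39317) + (-27*(-92) + (1 - 1*1))/26463 = -18507/2*(-1/39317) + (2484 + (1 - 1))*(1/26463) = 18507/78634 + (2484 + 0)*(1/26463) = 18507/78634 + 2484*(1/26463) = 18507/78634 + 828/8821 = 228359199/693630514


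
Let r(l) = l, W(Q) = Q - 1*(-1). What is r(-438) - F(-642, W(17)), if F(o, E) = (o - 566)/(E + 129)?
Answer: -63178/147 ≈ -429.78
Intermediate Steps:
W(Q) = 1 + Q (W(Q) = Q + 1 = 1 + Q)
F(o, E) = (-566 + o)/(129 + E)
r(-438) - F(-642, W(17)) = -438 - (-566 - 642)/(129 + (1 + 17)) = -438 - (-1208)/(129 + 18) = -438 - (-1208)/147 = -438 - 1*(-1208/147) = -438 + 1208/147 = -63178/147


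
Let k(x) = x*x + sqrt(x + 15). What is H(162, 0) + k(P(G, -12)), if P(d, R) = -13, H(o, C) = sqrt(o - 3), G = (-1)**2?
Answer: 169 + sqrt(2) + sqrt(159) ≈ 183.02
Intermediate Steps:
G = 1
H(o, C) = sqrt(-3 + o)
k(x) = x**2 + sqrt(15 + x)
H(162, 0) + k(P(G, -12)) = sqrt(-3 + 162) + ((-13)**2 + sqrt(15 - 13)) = sqrt(159) + (169 + sqrt(2)) = 169 + sqrt(2) + sqrt(159)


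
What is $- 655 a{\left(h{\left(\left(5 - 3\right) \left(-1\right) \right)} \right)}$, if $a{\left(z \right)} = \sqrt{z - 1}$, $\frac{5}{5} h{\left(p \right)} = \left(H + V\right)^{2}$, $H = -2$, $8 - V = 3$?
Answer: $- 1310 \sqrt{2} \approx -1852.6$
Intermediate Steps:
$V = 5$ ($V = 8 - 3 = 5$)
$h{\left(p \right)} = 9$ ($h{\left(p \right)} = \left(-2 + 5\right)^{2} = 3^{2} = 9$)
$a{\left(z \right)} = \sqrt{-1 + z}$
$- 655 a{\left(h{\left(\left(5 - 3\right) \left(-1\right) \right)} \right)} = - 655 \sqrt{-1 + 9} = - 655 \sqrt{8} = - 655 \cdot 2 \sqrt{2} = - 1310 \sqrt{2}$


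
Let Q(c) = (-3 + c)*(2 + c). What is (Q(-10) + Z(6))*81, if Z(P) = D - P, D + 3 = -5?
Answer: 7290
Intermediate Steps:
D = -8 (D = -3 - 5 = -8)
Z(P) = -8 - P
(Q(-10) + Z(6))*81 = ((-6 + (-10)**2 - 1*(-10)) + (-8 - 1*6))*81 = ((-6 + 100 + 10) + (-8 - 6))*81 = (104 - 14)*81 = 90*81 = 7290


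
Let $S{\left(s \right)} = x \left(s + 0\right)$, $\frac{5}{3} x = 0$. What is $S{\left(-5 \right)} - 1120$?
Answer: $-1120$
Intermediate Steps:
$x = 0$ ($x = \frac{3}{5} \cdot 0 = 0$)
$S{\left(s \right)} = 0$ ($S{\left(s \right)} = 0 \left(s + 0\right) = 0 s = 0$)
$S{\left(-5 \right)} - 1120 = 0 - 1120 = -1120$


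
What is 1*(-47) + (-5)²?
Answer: -22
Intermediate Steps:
1*(-47) + (-5)² = -47 + 25 = -22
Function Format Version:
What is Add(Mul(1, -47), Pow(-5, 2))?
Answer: -22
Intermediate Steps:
Add(Mul(1, -47), Pow(-5, 2)) = Add(-47, 25) = -22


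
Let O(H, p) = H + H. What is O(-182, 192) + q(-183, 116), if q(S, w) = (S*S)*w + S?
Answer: 3884177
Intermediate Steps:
q(S, w) = S + w*S**2 (q(S, w) = S**2*w + S = w*S**2 + S = S + w*S**2)
O(H, p) = 2*H
O(-182, 192) + q(-183, 116) = 2*(-182) - 183*(1 - 183*116) = -364 - 183*(1 - 21228) = -364 - 183*(-21227) = -364 + 3884541 = 3884177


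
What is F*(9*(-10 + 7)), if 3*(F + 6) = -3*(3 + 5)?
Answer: 378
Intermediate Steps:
F = -14 (F = -6 + (-3*(3 + 5))/3 = -6 + (-3*8)/3 = -6 + (1/3)*(-24) = -6 - 8 = -14)
F*(9*(-10 + 7)) = -126*(-10 + 7) = -126*(-3) = -14*(-27) = 378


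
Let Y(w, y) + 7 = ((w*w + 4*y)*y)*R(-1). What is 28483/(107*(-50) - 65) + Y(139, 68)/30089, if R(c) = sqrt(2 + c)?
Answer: 6357471568/162931935 ≈ 39.019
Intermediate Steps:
Y(w, y) = -7 + y*(w**2 + 4*y) (Y(w, y) = -7 + ((w*w + 4*y)*y)*sqrt(2 - 1) = -7 + ((w**2 + 4*y)*y)*sqrt(1) = -7 + (y*(w**2 + 4*y))*1 = -7 + y*(w**2 + 4*y))
28483/(107*(-50) - 65) + Y(139, 68)/30089 = 28483/(107*(-50) - 65) + (-7 + 4*68**2 + 68*139**2)/30089 = 28483/(-5350 - 65) + (-7 + 4*4624 + 68*19321)*(1/30089) = 28483/(-5415) + (-7 + 18496 + 1313828)*(1/30089) = 28483*(-1/5415) + 1332317*(1/30089) = -28483/5415 + 1332317/30089 = 6357471568/162931935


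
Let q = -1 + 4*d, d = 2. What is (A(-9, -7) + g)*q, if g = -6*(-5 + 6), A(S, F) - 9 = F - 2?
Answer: -42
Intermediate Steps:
A(S, F) = 7 + F (A(S, F) = 9 + (F - 2) = 9 + (-2 + F) = 7 + F)
q = 7 (q = -1 + 4*2 = -1 + 8 = 7)
g = -6 (g = -6*1 = -6)
(A(-9, -7) + g)*q = ((7 - 7) - 6)*7 = (0 - 6)*7 = -6*7 = -42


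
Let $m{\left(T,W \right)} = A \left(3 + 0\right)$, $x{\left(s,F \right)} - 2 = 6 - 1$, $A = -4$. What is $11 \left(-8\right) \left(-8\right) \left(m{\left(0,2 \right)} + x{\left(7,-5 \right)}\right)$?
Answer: $-3520$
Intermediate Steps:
$x{\left(s,F \right)} = 7$ ($x{\left(s,F \right)} = 2 + \left(6 - 1\right) = 2 + 5 = 7$)
$m{\left(T,W \right)} = -12$ ($m{\left(T,W \right)} = - 4 \left(3 + 0\right) = \left(-4\right) 3 = -12$)
$11 \left(-8\right) \left(-8\right) \left(m{\left(0,2 \right)} + x{\left(7,-5 \right)}\right) = 11 \left(-8\right) \left(-8\right) \left(-12 + 7\right) = \left(-88\right) \left(-8\right) \left(-5\right) = 704 \left(-5\right) = -3520$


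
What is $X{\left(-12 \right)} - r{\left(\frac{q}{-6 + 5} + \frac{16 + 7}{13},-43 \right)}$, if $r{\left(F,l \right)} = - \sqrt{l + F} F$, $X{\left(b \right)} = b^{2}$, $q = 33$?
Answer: $144 - \frac{406 i \sqrt{12545}}{169} \approx 144.0 - 269.08 i$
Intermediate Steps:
$r{\left(F,l \right)} = - F \sqrt{F + l}$ ($r{\left(F,l \right)} = - \sqrt{F + l} F = - F \sqrt{F + l}$)
$X{\left(-12 \right)} - r{\left(\frac{q}{-6 + 5} + \frac{16 + 7}{13},-43 \right)} = \left(-12\right)^{2} - - \left(\frac{33}{-6 + 5} + \frac{16 + 7}{13}\right) \sqrt{\left(\frac{33}{-6 + 5} + \frac{16 + 7}{13}\right) - 43} = 144 - - \left(\frac{33}{-1} + 23 \cdot \frac{1}{13}\right) \sqrt{\left(\frac{33}{-1} + 23 \cdot \frac{1}{13}\right) - 43} = 144 - - \left(33 \left(-1\right) + \frac{23}{13}\right) \sqrt{\left(33 \left(-1\right) + \frac{23}{13}\right) - 43} = 144 - - \left(-33 + \frac{23}{13}\right) \sqrt{\left(-33 + \frac{23}{13}\right) - 43} = 144 - \left(-1\right) \left(- \frac{406}{13}\right) \sqrt{- \frac{406}{13} - 43} = 144 - \left(-1\right) \left(- \frac{406}{13}\right) \sqrt{- \frac{965}{13}} = 144 - \left(-1\right) \left(- \frac{406}{13}\right) \frac{i \sqrt{12545}}{13} = 144 - \frac{406 i \sqrt{12545}}{169}$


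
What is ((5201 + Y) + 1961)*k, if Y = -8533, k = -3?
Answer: 4113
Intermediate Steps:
((5201 + Y) + 1961)*k = ((5201 - 8533) + 1961)*(-3) = (-3332 + 1961)*(-3) = -1371*(-3) = 4113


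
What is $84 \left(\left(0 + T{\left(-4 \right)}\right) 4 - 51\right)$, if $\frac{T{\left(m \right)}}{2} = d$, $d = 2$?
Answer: $-2940$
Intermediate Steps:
$T{\left(m \right)} = 4$ ($T{\left(m \right)} = 2 \cdot 2 = 4$)
$84 \left(\left(0 + T{\left(-4 \right)}\right) 4 - 51\right) = 84 \left(\left(0 + 4\right) 4 - 51\right) = 84 \left(4 \cdot 4 - 51\right) = 84 \left(16 - 51\right) = 84 \left(-35\right) = -2940$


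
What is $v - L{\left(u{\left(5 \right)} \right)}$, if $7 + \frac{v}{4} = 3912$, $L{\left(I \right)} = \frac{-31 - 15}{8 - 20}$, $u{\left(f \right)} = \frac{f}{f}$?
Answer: $\frac{93697}{6} \approx 15616.0$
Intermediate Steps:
$u{\left(f \right)} = 1$
$L{\left(I \right)} = \frac{23}{6}$ ($L{\left(I \right)} = - \frac{46}{-12} = \left(-46\right) \left(- \frac{1}{12}\right) = \frac{23}{6}$)
$v = 15620$ ($v = -28 + 4 \cdot 3912 = -28 + 15648 = 15620$)
$v - L{\left(u{\left(5 \right)} \right)} = 15620 - \frac{23}{6} = \frac{93697}{6}$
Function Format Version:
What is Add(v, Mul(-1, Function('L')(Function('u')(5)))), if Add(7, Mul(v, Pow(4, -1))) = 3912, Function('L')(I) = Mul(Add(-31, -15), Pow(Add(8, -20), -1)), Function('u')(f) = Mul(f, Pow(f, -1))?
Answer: Rational(93697, 6) ≈ 15616.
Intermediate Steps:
Function('u')(f) = 1
Function('L')(I) = Rational(23, 6) (Function('L')(I) = Mul(-46, Pow(-12, -1)) = Mul(-46, Rational(-1, 12)) = Rational(23, 6))
v = 15620 (v = Add(-28, Mul(4, 3912)) = Add(-28, 15648) = 15620)
Add(v, Mul(-1, Function('L')(Function('u')(5)))) = Add(15620, Mul(-1, Rational(23, 6))) = Add(15620, Rational(-23, 6)) = Rational(93697, 6)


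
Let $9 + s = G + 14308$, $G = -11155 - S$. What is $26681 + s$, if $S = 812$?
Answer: $29013$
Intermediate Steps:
$G = -11967$ ($G = -11155 - 812 = -11967$)
$s = 2332$ ($s = -9 + \left(-11967 + 14308\right) = -9 + 2341 = 2332$)
$26681 + s = 26681 + 2332 = 29013$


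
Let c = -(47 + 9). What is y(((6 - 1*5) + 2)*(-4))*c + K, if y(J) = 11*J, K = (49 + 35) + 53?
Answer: 7529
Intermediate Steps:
K = 137 (K = 84 + 53 = 137)
c = -56 (c = -1*56 = -56)
y(((6 - 1*5) + 2)*(-4))*c + K = (11*(((6 - 1*5) + 2)*(-4)))*(-56) + 137 = (11*(((6 - 5) + 2)*(-4)))*(-56) + 137 = (11*((1 + 2)*(-4)))*(-56) + 137 = (11*(3*(-4)))*(-56) + 137 = (11*(-12))*(-56) + 137 = -132*(-56) + 137 = 7392 + 137 = 7529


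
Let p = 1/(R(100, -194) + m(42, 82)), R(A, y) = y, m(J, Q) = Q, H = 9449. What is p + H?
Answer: 1058287/112 ≈ 9449.0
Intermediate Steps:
p = -1/112 (p = 1/(-194 + 82) = 1/(-112) = -1/112 ≈ -0.0089286)
p + H = -1/112 + 9449 = 1058287/112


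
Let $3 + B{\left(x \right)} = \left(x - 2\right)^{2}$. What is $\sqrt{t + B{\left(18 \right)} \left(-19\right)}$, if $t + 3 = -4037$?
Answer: $3 i \sqrt{983} \approx 94.058 i$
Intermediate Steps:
$t = -4040$ ($t = -3 - 4037 = -4040$)
$B{\left(x \right)} = -3 + \left(-2 + x\right)^{2}$ ($B{\left(x \right)} = -3 + \left(x - 2\right)^{2} = -3 + \left(-2 + x\right)^{2}$)
$\sqrt{t + B{\left(18 \right)} \left(-19\right)} = \sqrt{-4040 + \left(-3 + \left(-2 + 18\right)^{2}\right) \left(-19\right)} = \sqrt{-4040 + \left(-3 + 16^{2}\right) \left(-19\right)} = \sqrt{-4040 + \left(-3 + 256\right) \left(-19\right)} = \sqrt{-4040 + 253 \left(-19\right)} = \sqrt{-4040 - 4807} = \sqrt{-8847} = 3 i \sqrt{983}$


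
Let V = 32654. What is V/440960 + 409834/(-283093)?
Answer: -85738140909/62416344640 ≈ -1.3736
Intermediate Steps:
V/440960 + 409834/(-283093) = 32654/440960 + 409834/(-283093) = 32654*(1/440960) + 409834*(-1/283093) = 16327/220480 - 409834/283093 = -85738140909/62416344640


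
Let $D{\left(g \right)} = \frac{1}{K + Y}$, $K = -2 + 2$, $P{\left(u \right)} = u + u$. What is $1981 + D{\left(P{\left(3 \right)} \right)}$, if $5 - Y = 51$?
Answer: $\frac{91125}{46} \approx 1981.0$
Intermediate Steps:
$Y = -46$ ($Y = 5 - 51 = -46$)
$P{\left(u \right)} = 2 u$
$K = 0$
$D{\left(g \right)} = - \frac{1}{46}$ ($D{\left(g \right)} = \frac{1}{0 - 46} = \frac{1}{-46} = - \frac{1}{46}$)
$1981 + D{\left(P{\left(3 \right)} \right)} = 1981 - \frac{1}{46} = \frac{91125}{46}$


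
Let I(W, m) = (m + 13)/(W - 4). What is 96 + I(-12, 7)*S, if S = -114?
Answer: 477/2 ≈ 238.50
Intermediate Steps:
I(W, m) = (13 + m)/(-4 + W)
96 + I(-12, 7)*S = 96 + ((13 + 7)/(-4 - 12))*(-114) = 96 + (20/(-16))*(-114) = 96 - 1/16*20*(-114) = 96 - 5/4*(-114) = 96 + 285/2 = 477/2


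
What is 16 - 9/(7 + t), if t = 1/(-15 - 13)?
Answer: 956/65 ≈ 14.708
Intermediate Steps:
t = -1/28 (t = 1/(-28) = -1/28 ≈ -0.035714)
16 - 9/(7 + t) = 16 - 9/(7 - 1/28) = 16 - 9/195/28 = 16 - 9*28/195 = 16 - 84/65 = 956/65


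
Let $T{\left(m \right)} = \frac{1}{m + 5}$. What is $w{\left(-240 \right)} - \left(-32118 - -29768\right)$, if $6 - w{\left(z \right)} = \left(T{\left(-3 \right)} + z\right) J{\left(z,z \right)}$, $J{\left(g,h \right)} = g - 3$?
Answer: $- \frac{111685}{2} \approx -55843.0$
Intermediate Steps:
$J{\left(g,h \right)} = -3 + g$
$T{\left(m \right)} = \frac{1}{5 + m}$
$w{\left(z \right)} = 6 - \left(\frac{1}{2} + z\right) \left(-3 + z\right)$ ($w{\left(z \right)} = 6 - \left(\frac{1}{5 - 3} + z\right) \left(-3 + z\right) = 6 - \left(\frac{1}{2} + z\right) \left(-3 + z\right)$)
$w{\left(-240 \right)} - \left(-32118 - -29768\right) = \left(\frac{15}{2} - -120 - - 240 \left(-3 - 240\right)\right) - \left(-32118 - -29768\right) = \left(\frac{15}{2} + 120 - \left(-240\right) \left(-243\right)\right) - \left(-32118 + 29768\right) = \left(\frac{15}{2} + 120 - 58320\right) - -2350 = - \frac{116385}{2} + 2350 = - \frac{111685}{2}$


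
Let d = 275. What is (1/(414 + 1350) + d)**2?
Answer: 235322980201/3111696 ≈ 75625.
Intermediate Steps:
(1/(414 + 1350) + d)**2 = (1/(414 + 1350) + 275)**2 = (1/1764 + 275)**2 = (485101/1764)**2 = 235322980201/3111696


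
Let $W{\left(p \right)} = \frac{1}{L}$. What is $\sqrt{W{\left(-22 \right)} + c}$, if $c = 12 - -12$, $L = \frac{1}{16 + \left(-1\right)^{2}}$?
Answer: $\sqrt{41} \approx 6.4031$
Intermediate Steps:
$L = \frac{1}{17}$ ($L = \frac{1}{16 + 1} = \frac{1}{17} \approx 0.058824$)
$W{\left(p \right)} = 17$ ($W{\left(p \right)} = \frac{1}{\frac{1}{17}} = 17$)
$c = 24$ ($c = 12 + 12 = 24$)
$\sqrt{W{\left(-22 \right)} + c} = \sqrt{17 + 24} = \sqrt{41}$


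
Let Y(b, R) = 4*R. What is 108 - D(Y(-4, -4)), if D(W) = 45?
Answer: 63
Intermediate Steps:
108 - D(Y(-4, -4)) = 108 - 1*45 = 108 - 45 = 63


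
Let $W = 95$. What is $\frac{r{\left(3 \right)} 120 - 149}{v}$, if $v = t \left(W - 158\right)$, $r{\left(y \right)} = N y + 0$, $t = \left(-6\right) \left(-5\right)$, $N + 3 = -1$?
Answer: $\frac{227}{270} \approx 0.84074$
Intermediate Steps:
$N = -4$ ($N = -3 - 1 = -4$)
$t = 30$
$r{\left(y \right)} = - 4 y$ ($r{\left(y \right)} = - 4 y + 0 = - 4 y$)
$v = -1890$ ($v = 30 \left(95 - 158\right) = 30 \left(-63\right) = -1890$)
$\frac{r{\left(3 \right)} 120 - 149}{v} = \frac{\left(-4\right) 3 \cdot 120 - 149}{-1890} = \left(\left(-12\right) 120 - 149\right) \left(- \frac{1}{1890}\right) = \left(-1440 - 149\right) \left(- \frac{1}{1890}\right) = \left(-1589\right) \left(- \frac{1}{1890}\right) = \frac{227}{270}$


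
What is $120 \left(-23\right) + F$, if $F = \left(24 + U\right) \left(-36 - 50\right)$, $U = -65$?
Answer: $766$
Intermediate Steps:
$F = 3526$ ($F = \left(24 - 65\right) \left(-36 - 50\right) = \left(-41\right) \left(-86\right) = 3526$)
$120 \left(-23\right) + F = 120 \left(-23\right) + 3526 = -2760 + 3526 = 766$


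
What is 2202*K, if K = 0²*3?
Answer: 0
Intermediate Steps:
K = 0 (K = 0*3 = 0)
2202*K = 2202*0 = 0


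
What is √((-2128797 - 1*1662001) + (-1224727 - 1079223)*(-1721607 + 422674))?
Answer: 2*√748168223638 ≈ 1.7299e+6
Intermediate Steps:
√((-2128797 - 1*1662001) + (-1224727 - 1079223)*(-1721607 + 422674)) = √((-2128797 - 1662001) - 2303950*(-1298933)) = √(-3790798 + 2992676685350) = √2992672894552 = 2*√748168223638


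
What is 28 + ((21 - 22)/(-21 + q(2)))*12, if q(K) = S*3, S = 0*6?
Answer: 200/7 ≈ 28.571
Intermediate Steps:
S = 0
q(K) = 0 (q(K) = 0*3 = 0)
28 + ((21 - 22)/(-21 + q(2)))*12 = 28 + ((21 - 22)/(-21 + 0))*12 = 28 - 1/(-21)*12 = 28 - 1*(-1/21)*12 = 28 + (1/21)*12 = 28 + 4/7 = 200/7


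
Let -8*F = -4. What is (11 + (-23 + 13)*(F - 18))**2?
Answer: 34596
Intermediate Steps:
F = 1/2 (F = -1/8*(-4) = 1/2 ≈ 0.50000)
(11 + (-23 + 13)*(F - 18))**2 = (11 + (-23 + 13)*(1/2 - 18))**2 = (11 - 10*(-35/2))**2 = (11 + 175)**2 = 186**2 = 34596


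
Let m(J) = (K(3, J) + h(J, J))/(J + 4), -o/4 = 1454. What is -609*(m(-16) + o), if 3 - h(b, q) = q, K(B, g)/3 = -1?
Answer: 3542756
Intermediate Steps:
o = -5816 (o = -4*1454 = -5816)
K(B, g) = -3 (K(B, g) = 3*(-1) = -3)
h(b, q) = 3 - q
m(J) = -J/(4 + J) (m(J) = (-3 + (3 - J))/(J + 4) = (-J)/(4 + J) = -J/(4 + J))
-609*(m(-16) + o) = -609*(-1*(-16)/(4 - 16) - 5816) = -609*(-1*(-16)/(-12) - 5816) = -609*(-1*(-16)*(-1/12) - 5816) = -609*(-4/3 - 5816) = -609*(-17452/3) = 3542756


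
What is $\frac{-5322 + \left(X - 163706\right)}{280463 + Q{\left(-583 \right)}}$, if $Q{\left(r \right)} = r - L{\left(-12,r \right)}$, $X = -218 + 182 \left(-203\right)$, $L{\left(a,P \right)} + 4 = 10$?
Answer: $- \frac{14728}{19991} \approx -0.73673$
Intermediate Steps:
$L{\left(a,P \right)} = 6$ ($L{\left(a,P \right)} = -4 + 10 = 6$)
$X = -37164$ ($X = -218 - 36946 = -37164$)
$Q{\left(r \right)} = -6 + r$ ($Q{\left(r \right)} = r - 6 = -6 + r$)
$\frac{-5322 + \left(X - 163706\right)}{280463 + Q{\left(-583 \right)}} = \frac{-5322 - 200870}{280463 - 589} = \frac{-5322 - 200870}{279874} = \left(-206192\right) \frac{1}{279874} = - \frac{14728}{19991}$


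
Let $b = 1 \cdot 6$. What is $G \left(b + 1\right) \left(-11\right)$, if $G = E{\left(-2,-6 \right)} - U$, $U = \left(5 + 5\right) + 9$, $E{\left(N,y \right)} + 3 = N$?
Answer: $1848$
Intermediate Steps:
$b = 6$
$E{\left(N,y \right)} = -3 + N$
$U = 19$ ($U = 10 + 9 = 19$)
$G = -24$ ($G = \left(-3 - 2\right) - 19 = -5 - 19 = -24$)
$G \left(b + 1\right) \left(-11\right) = - 24 \left(6 + 1\right) \left(-11\right) = - 24 \cdot 7 \left(-11\right) = \left(-24\right) \left(-77\right) = 1848$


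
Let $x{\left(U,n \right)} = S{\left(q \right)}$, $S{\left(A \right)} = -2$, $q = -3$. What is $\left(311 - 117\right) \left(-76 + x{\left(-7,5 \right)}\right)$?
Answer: $-15132$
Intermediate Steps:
$x{\left(U,n \right)} = -2$
$\left(311 - 117\right) \left(-76 + x{\left(-7,5 \right)}\right) = \left(311 - 117\right) \left(-76 - 2\right) = 194 \left(-78\right) = -15132$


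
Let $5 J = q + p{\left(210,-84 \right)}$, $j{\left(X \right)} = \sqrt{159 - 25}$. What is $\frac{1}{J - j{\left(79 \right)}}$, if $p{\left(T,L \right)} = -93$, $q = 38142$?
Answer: $\frac{190245}{1447723051} + \frac{25 \sqrt{134}}{1447723051} \approx 0.00013161$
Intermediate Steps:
$j{\left(X \right)} = \sqrt{134}$
$J = \frac{38049}{5}$ ($J = \frac{38142 - 93}{5} = \frac{1}{5} \cdot 38049 = \frac{38049}{5} \approx 7609.8$)
$\frac{1}{J - j{\left(79 \right)}} = \frac{1}{\frac{38049}{5} - \sqrt{134}}$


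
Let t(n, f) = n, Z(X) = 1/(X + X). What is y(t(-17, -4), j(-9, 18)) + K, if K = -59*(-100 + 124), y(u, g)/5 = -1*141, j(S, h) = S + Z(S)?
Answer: -2121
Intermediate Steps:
Z(X) = 1/(2*X)
j(S, h) = S + 1/(2*S)
y(u, g) = -705 (y(u, g) = 5*(-1*141) = 5*(-141) = -705)
K = -1416 (K = -59*24 = -1416)
y(t(-17, -4), j(-9, 18)) + K = -705 - 1416 = -2121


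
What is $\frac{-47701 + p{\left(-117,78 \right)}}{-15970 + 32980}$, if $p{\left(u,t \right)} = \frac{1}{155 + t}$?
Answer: $- \frac{5557166}{1981665} \approx -2.8043$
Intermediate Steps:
$\frac{-47701 + p{\left(-117,78 \right)}}{-15970 + 32980} = \frac{-47701 + \frac{1}{155 + 78}}{-15970 + 32980} = \frac{-47701 + \frac{1}{233}}{17010} = \left(-47701 + \frac{1}{233}\right) \frac{1}{17010} = \left(- \frac{11114332}{233}\right) \frac{1}{17010} = - \frac{5557166}{1981665}$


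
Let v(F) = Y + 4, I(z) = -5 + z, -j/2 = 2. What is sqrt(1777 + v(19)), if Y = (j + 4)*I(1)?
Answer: sqrt(1781) ≈ 42.202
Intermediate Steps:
j = -4 (j = -2*2 = -4)
Y = 0 (Y = (-4 + 4)*(-5 + 1) = 0*(-4) = 0)
v(F) = 4 (v(F) = 0 + 4 = 4)
sqrt(1777 + v(19)) = sqrt(1777 + 4) = sqrt(1781)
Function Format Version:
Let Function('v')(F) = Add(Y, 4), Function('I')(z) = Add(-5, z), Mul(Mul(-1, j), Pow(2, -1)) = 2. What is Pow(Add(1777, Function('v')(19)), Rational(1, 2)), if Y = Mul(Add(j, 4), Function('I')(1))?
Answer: Pow(1781, Rational(1, 2)) ≈ 42.202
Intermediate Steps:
j = -4 (j = Mul(-2, 2) = -4)
Y = 0 (Y = Mul(Add(-4, 4), Add(-5, 1)) = Mul(0, -4) = 0)
Function('v')(F) = 4 (Function('v')(F) = Add(0, 4) = 4)
Pow(Add(1777, Function('v')(19)), Rational(1, 2)) = Pow(Add(1777, 4), Rational(1, 2)) = Pow(1781, Rational(1, 2))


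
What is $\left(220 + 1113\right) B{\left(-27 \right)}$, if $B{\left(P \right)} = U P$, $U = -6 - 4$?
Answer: $359910$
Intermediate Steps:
$U = -10$
$B{\left(P \right)} = - 10 P$
$\left(220 + 1113\right) B{\left(-27 \right)} = \left(220 + 1113\right) \left(\left(-10\right) \left(-27\right)\right) = 1333 \cdot 270 = 359910$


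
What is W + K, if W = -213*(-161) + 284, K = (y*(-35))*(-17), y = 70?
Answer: 76227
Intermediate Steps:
K = 41650 (K = (70*(-35))*(-17) = -2450*(-17) = 41650)
W = 34577 (W = 34293 + 284 = 34577)
W + K = 34577 + 41650 = 76227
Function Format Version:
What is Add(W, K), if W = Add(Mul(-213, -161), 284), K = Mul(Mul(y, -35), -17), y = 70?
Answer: 76227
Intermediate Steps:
K = 41650 (K = Mul(Mul(70, -35), -17) = Mul(-2450, -17) = 41650)
W = 34577 (W = Add(34293, 284) = 34577)
Add(W, K) = Add(34577, 41650) = 76227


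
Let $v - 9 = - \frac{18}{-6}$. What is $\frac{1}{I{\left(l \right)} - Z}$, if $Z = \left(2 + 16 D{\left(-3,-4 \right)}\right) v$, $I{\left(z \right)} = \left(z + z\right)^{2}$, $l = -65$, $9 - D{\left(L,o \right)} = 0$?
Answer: $\frac{1}{15148} \approx 6.6015 \cdot 10^{-5}$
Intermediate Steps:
$D{\left(L,o \right)} = 9$ ($D{\left(L,o \right)} = 9 - 0 = 9 + 0 = 9$)
$v = 12$ ($v = 9 - \frac{18}{-6} = 9 - -3 = 9 + 3 = 12$)
$I{\left(z \right)} = 4 z^{2}$ ($I{\left(z \right)} = \left(2 z\right)^{2} = 4 z^{2}$)
$Z = 1752$ ($Z = \left(2 + 16 \cdot 9\right) 12 = \left(2 + 144\right) 12 = 146 \cdot 12 = 1752$)
$\frac{1}{I{\left(l \right)} - Z} = \frac{1}{4 \left(-65\right)^{2} - 1752} = \frac{1}{4 \cdot 4225 - 1752} = \frac{1}{16900 - 1752} = \frac{1}{15148}$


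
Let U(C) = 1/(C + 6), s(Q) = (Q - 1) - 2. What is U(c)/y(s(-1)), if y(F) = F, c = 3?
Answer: -1/36 ≈ -0.027778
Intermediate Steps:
s(Q) = -3 + Q (s(Q) = (-1 + Q) - 2 = -3 + Q)
U(C) = 1/(6 + C)
U(c)/y(s(-1)) = 1/((6 + 3)*(-3 - 1)) = 1/(9*(-4)) = (⅑)*(-¼) = -1/36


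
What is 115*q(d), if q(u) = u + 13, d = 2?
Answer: 1725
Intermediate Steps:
q(u) = 13 + u
115*q(d) = 115*(13 + 2) = 115*15 = 1725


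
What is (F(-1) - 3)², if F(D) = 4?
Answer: 1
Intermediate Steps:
(F(-1) - 3)² = (4 - 3)² = 1² = 1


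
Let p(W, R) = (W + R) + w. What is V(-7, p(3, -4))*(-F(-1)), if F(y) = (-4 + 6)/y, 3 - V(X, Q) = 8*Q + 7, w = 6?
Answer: -88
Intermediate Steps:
p(W, R) = 6 + R + W (p(W, R) = (W + R) + 6 = (R + W) + 6 = 6 + R + W)
V(X, Q) = -4 - 8*Q (V(X, Q) = 3 - (8*Q + 7) = 3 - (7 + 8*Q) = 3 + (-7 - 8*Q) = -4 - 8*Q)
F(y) = 2/y
V(-7, p(3, -4))*(-F(-1)) = (-4 - 8*(6 - 4 + 3))*(-2/(-1)) = (-4 - 8*5)*(-2*(-1)) = (-4 - 40)*(-1*(-2)) = -44*2 = -88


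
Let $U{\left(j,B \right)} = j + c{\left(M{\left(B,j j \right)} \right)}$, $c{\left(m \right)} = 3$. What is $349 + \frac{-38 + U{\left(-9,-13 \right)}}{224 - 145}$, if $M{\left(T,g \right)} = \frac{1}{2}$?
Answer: $\frac{27527}{79} \approx 348.44$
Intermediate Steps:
$M{\left(T,g \right)} = \frac{1}{2}$
$U{\left(j,B \right)} = 3 + j$ ($U{\left(j,B \right)} = j + 3 = 3 + j$)
$349 + \frac{-38 + U{\left(-9,-13 \right)}}{224 - 145} = 349 + \frac{-38 + \left(3 - 9\right)}{224 - 145} = 349 + \frac{-38 - 6}{79} = 349 - \frac{44}{79} = \frac{27527}{79}$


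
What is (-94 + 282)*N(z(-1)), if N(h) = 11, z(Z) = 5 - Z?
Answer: 2068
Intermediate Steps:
(-94 + 282)*N(z(-1)) = (-94 + 282)*11 = 188*11 = 2068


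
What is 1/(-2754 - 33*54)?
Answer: -1/4536 ≈ -0.00022046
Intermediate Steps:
1/(-2754 - 33*54) = 1/(-2754 - 1782) = 1/(-4536) = -1/4536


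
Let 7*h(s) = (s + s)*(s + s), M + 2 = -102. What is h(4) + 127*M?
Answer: -92392/7 ≈ -13199.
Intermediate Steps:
M = -104 (M = -2 - 102 = -104)
h(s) = 4*s²/7 (h(s) = ((s + s)*(s + s))/7 = ((2*s)*(2*s))/7 = (4*s²)/7 = 4*s²/7)
h(4) + 127*M = (4/7)*4² + 127*(-104) = (4/7)*16 - 13208 = 64/7 - 13208 = -92392/7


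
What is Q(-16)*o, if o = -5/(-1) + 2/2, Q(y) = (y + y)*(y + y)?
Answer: 6144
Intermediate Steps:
Q(y) = 4*y² (Q(y) = (2*y)*(2*y) = 4*y²)
o = 6 (o = -5*(-1) + 2*(½) = 5 + 1 = 6)
Q(-16)*o = (4*(-16)²)*6 = (4*256)*6 = 1024*6 = 6144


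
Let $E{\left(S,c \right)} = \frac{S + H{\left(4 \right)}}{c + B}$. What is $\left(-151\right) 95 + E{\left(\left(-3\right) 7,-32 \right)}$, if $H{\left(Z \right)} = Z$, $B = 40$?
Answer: $- \frac{114777}{8} \approx -14347.0$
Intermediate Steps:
$E{\left(S,c \right)} = \frac{4 + S}{40 + c}$ ($E{\left(S,c \right)} = \frac{S + 4}{c + 40} = \frac{4 + S}{40 + c}$)
$\left(-151\right) 95 + E{\left(\left(-3\right) 7,-32 \right)} = \left(-151\right) 95 + \frac{4 - 21}{40 - 32} = -14345 + \frac{4 - 21}{8} = -14345 + \frac{1}{8} \left(-17\right) = -14345 - \frac{17}{8} = - \frac{114777}{8}$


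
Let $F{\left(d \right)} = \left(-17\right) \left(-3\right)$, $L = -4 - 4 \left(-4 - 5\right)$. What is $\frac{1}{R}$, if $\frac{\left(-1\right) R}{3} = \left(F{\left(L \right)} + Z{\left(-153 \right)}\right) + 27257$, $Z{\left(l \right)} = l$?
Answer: $- \frac{1}{81465} \approx -1.2275 \cdot 10^{-5}$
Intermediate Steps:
$L = 32$ ($L = -4 - 4 \left(-4 - 5\right) = -4 - -36 = -4 + 36 = 32$)
$F{\left(d \right)} = 51$
$R = -81465$ ($R = - 3 \left(\left(51 - 153\right) + 27257\right) = - 3 \left(-102 + 27257\right) = \left(-3\right) 27155 = -81465$)
$\frac{1}{R} = \frac{1}{-81465} = - \frac{1}{81465}$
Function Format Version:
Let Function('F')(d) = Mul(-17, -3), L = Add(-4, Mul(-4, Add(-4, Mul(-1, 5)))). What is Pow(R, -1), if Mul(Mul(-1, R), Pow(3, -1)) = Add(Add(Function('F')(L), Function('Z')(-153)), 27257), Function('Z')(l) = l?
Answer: Rational(-1, 81465) ≈ -1.2275e-5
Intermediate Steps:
L = 32 (L = Add(-4, Mul(-4, Add(-4, -5))) = Add(-4, Mul(-4, -9)) = Add(-4, 36) = 32)
Function('F')(d) = 51
R = -81465 (R = Mul(-3, Add(Add(51, -153), 27257)) = Mul(-3, Add(-102, 27257)) = Mul(-3, 27155) = -81465)
Pow(R, -1) = Pow(-81465, -1) = Rational(-1, 81465)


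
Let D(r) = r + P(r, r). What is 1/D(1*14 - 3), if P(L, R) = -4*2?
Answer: ⅓ ≈ 0.33333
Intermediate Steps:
P(L, R) = -8
D(r) = -8 + r (D(r) = r - 8 = -8 + r)
1/D(1*14 - 3) = 1/(-8 + (1*14 - 3)) = 1/(-8 + (14 - 3)) = 1/(-8 + 11) = 1/3 = ⅓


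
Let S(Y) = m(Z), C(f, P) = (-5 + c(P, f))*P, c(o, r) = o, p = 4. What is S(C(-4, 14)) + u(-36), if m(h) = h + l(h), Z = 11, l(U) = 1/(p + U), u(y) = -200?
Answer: -2834/15 ≈ -188.93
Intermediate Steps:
C(f, P) = P*(-5 + P) (C(f, P) = (-5 + P)*P = P*(-5 + P))
l(U) = 1/(4 + U)
m(h) = h + 1/(4 + h)
S(Y) = 166/15 (S(Y) = (1 + 11*(4 + 11))/(4 + 11) = (1 + 11*15)/15 = (1 + 165)/15 = (1/15)*166 = 166/15)
S(C(-4, 14)) + u(-36) = 166/15 - 200 = -2834/15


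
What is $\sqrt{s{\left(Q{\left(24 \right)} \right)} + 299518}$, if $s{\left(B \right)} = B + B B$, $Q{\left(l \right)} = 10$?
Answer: $6 \sqrt{8323} \approx 547.38$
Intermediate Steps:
$s{\left(B \right)} = B + B^{2}$
$\sqrt{s{\left(Q{\left(24 \right)} \right)} + 299518} = \sqrt{10 \left(1 + 10\right) + 299518} = \sqrt{10 \cdot 11 + 299518} = \sqrt{110 + 299518} = \sqrt{299628} = 6 \sqrt{8323}$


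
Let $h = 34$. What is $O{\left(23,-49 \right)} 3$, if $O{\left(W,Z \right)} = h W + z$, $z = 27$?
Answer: $2427$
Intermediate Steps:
$O{\left(W,Z \right)} = 27 + 34 W$ ($O{\left(W,Z \right)} = 34 W + 27 = 27 + 34 W$)
$O{\left(23,-49 \right)} 3 = \left(27 + 34 \cdot 23\right) 3 = \left(27 + 782\right) 3 = 809 \cdot 3 = 2427$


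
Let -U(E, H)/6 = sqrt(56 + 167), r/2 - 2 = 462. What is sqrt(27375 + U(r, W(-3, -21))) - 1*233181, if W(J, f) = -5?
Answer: -233181 + sqrt(27375 - 6*sqrt(223)) ≈ -2.3302e+5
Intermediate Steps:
r = 928 (r = 4 + 2*462 = 4 + 924 = 928)
U(E, H) = -6*sqrt(223) (U(E, H) = -6*sqrt(56 + 167) = -6*sqrt(223))
sqrt(27375 + U(r, W(-3, -21))) - 1*233181 = sqrt(27375 - 6*sqrt(223)) - 1*233181 = sqrt(27375 - 6*sqrt(223)) - 233181 = -233181 + sqrt(27375 - 6*sqrt(223))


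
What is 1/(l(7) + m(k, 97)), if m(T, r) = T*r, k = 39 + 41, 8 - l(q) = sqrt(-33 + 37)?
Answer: 1/7766 ≈ 0.00012877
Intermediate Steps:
l(q) = 6 (l(q) = 8 - sqrt(-33 + 37) = 8 - sqrt(4) = 8 - 1*2 = 8 - 2 = 6)
k = 80
1/(l(7) + m(k, 97)) = 1/(6 + 80*97) = 1/(6 + 7760) = 1/7766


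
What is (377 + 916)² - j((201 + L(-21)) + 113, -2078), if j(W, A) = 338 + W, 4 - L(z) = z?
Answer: 1671172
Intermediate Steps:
L(z) = 4 - z
(377 + 916)² - j((201 + L(-21)) + 113, -2078) = (377 + 916)² - (338 + ((201 + (4 - 1*(-21))) + 113)) = 1293² - (338 + ((201 + (4 + 21)) + 113)) = 1671849 - (338 + ((201 + 25) + 113)) = 1671849 - (338 + (226 + 113)) = 1671849 - (338 + 339) = 1671849 - 1*677 = 1671849 - 677 = 1671172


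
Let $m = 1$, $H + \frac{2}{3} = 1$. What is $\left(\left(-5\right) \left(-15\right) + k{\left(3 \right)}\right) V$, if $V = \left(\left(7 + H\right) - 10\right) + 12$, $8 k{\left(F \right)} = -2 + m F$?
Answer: $\frac{4207}{6} \approx 701.17$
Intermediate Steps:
$H = \frac{1}{3}$ ($H = - \frac{2}{3} + 1 = \frac{1}{3} \approx 0.33333$)
$k{\left(F \right)} = - \frac{1}{4} + \frac{F}{8}$ ($k{\left(F \right)} = \frac{-2 + 1 F}{8} = \frac{-2 + F}{8} = - \frac{1}{4} + \frac{F}{8}$)
$V = \frac{28}{3}$ ($V = \left(\left(7 + \frac{1}{3}\right) - 10\right) + 12 = \left(\frac{22}{3} - 10\right) + 12 = - \frac{8}{3} + 12 = \frac{28}{3} \approx 9.3333$)
$\left(\left(-5\right) \left(-15\right) + k{\left(3 \right)}\right) V = \left(\left(-5\right) \left(-15\right) + \left(- \frac{1}{4} + \frac{1}{8} \cdot 3\right)\right) \frac{28}{3} = \left(75 + \left(- \frac{1}{4} + \frac{3}{8}\right)\right) \frac{28}{3} = \left(75 + \frac{1}{8}\right) \frac{28}{3} = \frac{601}{8} \cdot \frac{28}{3} = \frac{4207}{6}$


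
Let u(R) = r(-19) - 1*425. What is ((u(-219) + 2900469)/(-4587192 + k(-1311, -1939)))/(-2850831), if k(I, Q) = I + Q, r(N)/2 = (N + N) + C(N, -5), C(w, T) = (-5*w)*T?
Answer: 1449509/6543287178651 ≈ 2.2153e-7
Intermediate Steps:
C(w, T) = -5*T*w
r(N) = 54*N (r(N) = 2*((N + N) - 5*(-5)*N) = 2*(2*N + 25*N) = 2*(27*N) = 54*N)
u(R) = -1451 (u(R) = 54*(-19) - 1*425 = -1026 - 425 = -1451)
((u(-219) + 2900469)/(-4587192 + k(-1311, -1939)))/(-2850831) = ((-1451 + 2900469)/(-4587192 + (-1311 - 1939)))/(-2850831) = (2899018/(-4587192 - 3250))*(-1/2850831) = (2899018/(-4590442))*(-1/2850831) = (2899018*(-1/4590442))*(-1/2850831) = -1449509/2295221*(-1/2850831) = 1449509/6543287178651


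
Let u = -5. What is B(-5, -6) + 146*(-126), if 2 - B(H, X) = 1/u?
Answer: -91969/5 ≈ -18394.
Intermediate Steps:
B(H, X) = 11/5 (B(H, X) = 2 - 1/(-5) = 2 - 1*(-1/5) = 2 + 1/5 = 11/5)
B(-5, -6) + 146*(-126) = 11/5 + 146*(-126) = 11/5 - 18396 = -91969/5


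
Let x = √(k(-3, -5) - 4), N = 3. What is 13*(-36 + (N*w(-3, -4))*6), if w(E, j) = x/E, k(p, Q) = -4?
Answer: -468 - 156*I*√2 ≈ -468.0 - 220.62*I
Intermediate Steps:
x = 2*I*√2 (x = √(-4 - 4) = √(-8) = 2*I*√2 ≈ 2.8284*I)
w(E, j) = 2*I*√2/E (w(E, j) = (2*I*√2)/E = 2*I*√2/E)
13*(-36 + (N*w(-3, -4))*6) = 13*(-36 + (3*(2*I*√2/(-3)))*6) = 13*(-36 + (3*(2*I*√2*(-⅓)))*6) = 13*(-36 + (3*(-2*I*√2/3))*6) = 13*(-36 - 2*I*√2*6) = 13*(-36 - 12*I*√2) = -468 - 156*I*√2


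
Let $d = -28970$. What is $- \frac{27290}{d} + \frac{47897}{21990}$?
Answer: $\frac{198768319}{63705030} \approx 3.1201$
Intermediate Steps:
$- \frac{27290}{d} + \frac{47897}{21990} = - \frac{27290}{-28970} + \frac{47897}{21990} = \left(-27290\right) \left(- \frac{1}{28970}\right) + 47897 \cdot \frac{1}{21990} = \frac{2729}{2897} + \frac{47897}{21990} = \frac{198768319}{63705030}$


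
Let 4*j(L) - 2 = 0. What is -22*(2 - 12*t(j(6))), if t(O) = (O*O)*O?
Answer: -11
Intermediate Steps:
j(L) = ½ (j(L) = ½ + (¼)*0 = ½ + 0 = ½)
t(O) = O³ (t(O) = O²*O = O³)
-22*(2 - 12*t(j(6))) = -22*(2 - 12*(½)³) = -22*(2 - 12*⅛) = -22*(2 - 3/2) = -22*½ = -11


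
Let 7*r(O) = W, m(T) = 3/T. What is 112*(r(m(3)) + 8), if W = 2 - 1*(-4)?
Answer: 992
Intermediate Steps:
W = 6 (W = 2 + 4 = 6)
r(O) = 6/7 (r(O) = (1/7)*6 = 6/7)
112*(r(m(3)) + 8) = 112*(6/7 + 8) = 112*(62/7) = 992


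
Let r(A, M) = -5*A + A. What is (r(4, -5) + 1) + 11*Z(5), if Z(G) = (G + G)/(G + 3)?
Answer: -5/4 ≈ -1.2500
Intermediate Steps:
r(A, M) = -4*A
Z(G) = 2*G/(3 + G) (Z(G) = (2*G)/(3 + G) = 2*G/(3 + G))
(r(4, -5) + 1) + 11*Z(5) = (-4*4 + 1) + 11*(2*5/(3 + 5)) = (-16 + 1) + 11*(2*5/8) = -15 + 11*(2*5*(1/8)) = -15 + 11*(5/4) = -15 + 55/4 = -5/4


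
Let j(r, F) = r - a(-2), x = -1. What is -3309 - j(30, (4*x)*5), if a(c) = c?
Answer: -3341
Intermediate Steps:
j(r, F) = 2 + r (j(r, F) = r - 1*(-2) = r + 2 = 2 + r)
-3309 - j(30, (4*x)*5) = -3309 - (2 + 30) = -3309 - 1*32 = -3309 - 32 = -3341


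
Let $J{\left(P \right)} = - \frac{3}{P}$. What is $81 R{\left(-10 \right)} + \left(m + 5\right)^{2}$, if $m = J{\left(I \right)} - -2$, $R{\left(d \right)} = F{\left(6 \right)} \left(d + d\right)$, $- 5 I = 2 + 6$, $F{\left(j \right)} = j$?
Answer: $- \frac{617039}{64} \approx -9641.2$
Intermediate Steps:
$I = - \frac{8}{5}$ ($I = - \frac{2 + 6}{5} = \left(- \frac{1}{5}\right) 8 = - \frac{8}{5} \approx -1.6$)
$R{\left(d \right)} = 12 d$ ($R{\left(d \right)} = 6 \left(d + d\right) = 6 \cdot 2 d = 12 d$)
$m = \frac{31}{8}$ ($m = - \frac{3}{- \frac{8}{5}} - -2 = \left(-3\right) \left(- \frac{5}{8}\right) + 2 = \frac{15}{8} + 2 = \frac{31}{8} \approx 3.875$)
$81 R{\left(-10 \right)} + \left(m + 5\right)^{2} = 81 \cdot 12 \left(-10\right) + \left(\frac{31}{8} + 5\right)^{2} = 81 \left(-120\right) + \left(\frac{71}{8}\right)^{2} = -9720 + \frac{5041}{64} = - \frac{617039}{64}$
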